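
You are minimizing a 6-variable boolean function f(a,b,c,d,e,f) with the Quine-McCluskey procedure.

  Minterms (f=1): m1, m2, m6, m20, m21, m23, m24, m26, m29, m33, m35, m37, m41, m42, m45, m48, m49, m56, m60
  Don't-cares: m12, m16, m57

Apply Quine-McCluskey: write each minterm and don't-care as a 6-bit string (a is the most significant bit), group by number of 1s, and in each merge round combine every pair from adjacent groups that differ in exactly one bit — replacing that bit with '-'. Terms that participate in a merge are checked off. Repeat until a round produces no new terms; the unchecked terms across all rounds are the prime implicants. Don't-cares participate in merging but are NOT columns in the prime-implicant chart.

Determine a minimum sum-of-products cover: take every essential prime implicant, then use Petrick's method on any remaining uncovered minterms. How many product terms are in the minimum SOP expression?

11

[col 0] 000001*, 000010*, 000110*, 001100, 010000*, 010100*, 010101*, 010111*, 011000*, 011010*, 011101*, 100001*, 100011*, 100101*, 101001*, 101010, 101101*, 110000*, 110001*, 111000*, 111001*, 111100*
[col 1] -00001, -10000*, -11000*, 000-10, 01-000*, 01-101, 010-00, 0101-1, 01010-, 0110-0, 1-0001*, 1-1001*, 10-001*, 10-101*, 100-01*, 1000-1, 101-01*, 11-000*, 11-001*, 11000-*, 111-00, 11100-*
[col 2] -1-000, 1--001, 10--01, 11-00-
Prime implicants: -00001, -1-000, 000-10, 001100, 01-101, 010-00, 0101-1, 01010-, 0110-0, 1--001, 10--01, 1000-1, 101010, 11-00-, 111-00
PI chart (minterm → PIs covering it):
  1 | -00001  (sole → essential)
  2 | 000-10  (sole → essential)
  6 | 000-10  (sole → essential)
  20 | 010-00,01010-
  21 | 01-101,0101-1,01010-
  23 | 0101-1  (sole → essential)
  24 | -1-000,0110-0
  26 | 0110-0  (sole → essential)
  29 | 01-101  (sole → essential)
  33 | -00001,1--001,10--01,1000-1
  35 | 1000-1  (sole → essential)
  37 | 10--01  (sole → essential)
  41 | 1--001,10--01
  42 | 101010  (sole → essential)
  45 | 10--01  (sole → essential)
  48 | -1-000,11-00-
  49 | 1--001,11-00-
  56 | -1-000,11-00-,111-00
  60 | 111-00  (sole → essential)
Essential prime implicants: -00001, 000-10, 01-101, 0101-1, 0110-0, 10--01, 1000-1, 101010, 111-00
Petrick residual → 010-00, 11-00-
Minimum SOP uses 11 PIs: b'c'd'e'f + a'b'c'ef' + a'bde'f + a'bc'e'f' + a'bc'df + a'bcd'f' + ab'e'f + ab'c'd'f + ab'cd'ef' + abd'e' + abce'f'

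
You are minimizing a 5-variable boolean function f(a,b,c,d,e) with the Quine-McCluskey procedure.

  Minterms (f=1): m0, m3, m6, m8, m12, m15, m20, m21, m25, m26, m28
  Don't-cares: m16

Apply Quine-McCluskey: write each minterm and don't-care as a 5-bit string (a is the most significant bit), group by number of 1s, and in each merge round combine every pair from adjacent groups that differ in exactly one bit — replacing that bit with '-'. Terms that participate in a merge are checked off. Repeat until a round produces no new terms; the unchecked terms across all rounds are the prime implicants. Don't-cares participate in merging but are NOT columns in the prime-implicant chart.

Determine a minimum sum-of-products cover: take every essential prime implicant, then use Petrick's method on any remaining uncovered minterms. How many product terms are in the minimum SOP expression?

[col 0] 00000*, 00011, 00110, 01000*, 01100*, 01111, 10000*, 10100*, 10101*, 11001, 11010, 11100*
[col 1] -0000, -1100, 0-000, 01-00, 1-100, 10-00, 1010-
Prime implicants: -0000, -1100, 0-000, 00011, 00110, 01-00, 01111, 1-100, 10-00, 1010-, 11001, 11010
PI chart (minterm → PIs covering it):
  0 | -0000,0-000
  3 | 00011  (sole → essential)
  6 | 00110  (sole → essential)
  8 | 0-000,01-00
  12 | -1100,01-00
  15 | 01111  (sole → essential)
  20 | 1-100,10-00,1010-
  21 | 1010-  (sole → essential)
  25 | 11001  (sole → essential)
  26 | 11010  (sole → essential)
  28 | -1100,1-100
Essential prime implicants: 00011, 00110, 01111, 1010-, 11001, 11010
Petrick residual → -1100, 0-000
Minimum SOP uses 8 PIs: bcd'e' + a'c'd'e' + a'b'c'de + a'b'cde' + a'bcde + ab'cd' + abc'd'e + abc'de'

8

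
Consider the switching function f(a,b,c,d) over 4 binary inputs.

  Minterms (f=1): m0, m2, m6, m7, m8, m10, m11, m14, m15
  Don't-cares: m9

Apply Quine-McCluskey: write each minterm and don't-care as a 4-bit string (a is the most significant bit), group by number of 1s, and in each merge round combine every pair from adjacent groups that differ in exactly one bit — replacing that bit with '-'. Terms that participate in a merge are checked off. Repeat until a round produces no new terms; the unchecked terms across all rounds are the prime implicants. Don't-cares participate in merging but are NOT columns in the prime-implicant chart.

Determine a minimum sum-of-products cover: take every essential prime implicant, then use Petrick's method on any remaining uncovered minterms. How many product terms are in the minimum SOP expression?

Round 0: 0000✓ 0010✓ 0110✓ 0111✓ 1000✓ 1001✓ 1010✓ 1011✓ 1110✓ 1111✓
Round 1: -000✓ -010✓ -110✓ -111✓ 0-10✓ 00-0✓ 011-✓ 1-10✓ 1-11✓ 10-0✓ 10-1✓ 100-✓ 101-✓ 111-✓
Round 2: --10 -0-0 -11- 1-1- 10--
PIs = {--10, -0-0, -11-, 1-1-, 10--}
Coverage chart:
  m0: -0-0 ←essential
  m2: --10,-0-0
  m6: --10,-11-
  m7: -11- ←essential
  m8: -0-0,10--
  m10: --10,-0-0,1-1-,10--
  m11: 1-1-,10--
  m14: --10,-11-,1-1-
  m15: -11-,1-1-
Essential: -0-0, -11-
Petrick residual → 1-1-
Min cover (3 terms): b'd' + bc + ac

3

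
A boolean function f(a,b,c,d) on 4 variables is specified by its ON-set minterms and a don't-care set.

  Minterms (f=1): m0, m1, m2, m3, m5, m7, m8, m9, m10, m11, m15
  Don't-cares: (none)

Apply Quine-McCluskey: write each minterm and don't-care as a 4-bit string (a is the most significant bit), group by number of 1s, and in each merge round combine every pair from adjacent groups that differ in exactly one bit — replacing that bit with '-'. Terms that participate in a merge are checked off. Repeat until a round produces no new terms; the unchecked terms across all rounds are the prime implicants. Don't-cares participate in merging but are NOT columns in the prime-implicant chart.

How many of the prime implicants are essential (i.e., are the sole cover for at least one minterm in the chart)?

3

Round 0: 0000✓ 0001✓ 0010✓ 0011✓ 0101✓ 0111✓ 1000✓ 1001✓ 1010✓ 1011✓ 1111✓
Round 1: -000✓ -001✓ -010✓ -011✓ -111✓ 0-01✓ 0-11✓ 00-0✓ 00-1✓ 000-✓ 001-✓ 01-1✓ 1-11✓ 10-0✓ 10-1✓ 100-✓ 101-✓
Round 2: --11 -0-0✓ -0-1✓ -00-✓ -01-✓ 0--1 00--✓ 10--✓
Round 3: -0--
PIs = {--11, -0--, 0--1}
Coverage chart:
  m0: -0-- ←essential
  m1: -0--,0--1
  m2: -0-- ←essential
  m3: --11,-0--,0--1
  m5: 0--1 ←essential
  m7: --11,0--1
  m8: -0-- ←essential
  m9: -0-- ←essential
  m10: -0-- ←essential
  m11: --11,-0--
  m15: --11 ←essential
Essential: --11, -0--, 0--1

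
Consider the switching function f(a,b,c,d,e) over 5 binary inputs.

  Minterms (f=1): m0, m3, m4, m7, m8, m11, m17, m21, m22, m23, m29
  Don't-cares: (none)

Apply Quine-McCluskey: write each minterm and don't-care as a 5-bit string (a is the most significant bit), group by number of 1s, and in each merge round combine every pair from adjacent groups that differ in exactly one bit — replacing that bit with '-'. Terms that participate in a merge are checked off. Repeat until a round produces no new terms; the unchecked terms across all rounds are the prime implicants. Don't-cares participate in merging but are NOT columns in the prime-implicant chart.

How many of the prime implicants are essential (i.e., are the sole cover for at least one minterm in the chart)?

size-2^0 implicants → 00000(✓)  00011(✓)  00100(✓)  00111(✓)  01000(✓)  01011(✓)  10001(✓)  10101(✓)  10110(✓)  10111(✓)  11101(✓)
size-2^1 implicants → -0111  0-000  0-011  00-00  00-11  1-101  10-01  101-1  1011-
Unchecked terms (primes): -0111, 0-000, 0-011, 00-00, 00-11, 1-101, 10-01, 101-1, 1011-
Minterm coverage:
  m0 ⊆ 0-000,00-00
  m3 ⊆ 0-011,00-11
  m4 ⊆ 00-00 [E]
  m7 ⊆ -0111,00-11
  m8 ⊆ 0-000 [E]
  m11 ⊆ 0-011 [E]
  m17 ⊆ 10-01 [E]
  m21 ⊆ 1-101,10-01,101-1
  m22 ⊆ 1011- [E]
  m23 ⊆ -0111,101-1,1011-
  m29 ⊆ 1-101 [E]
E = {0-000, 0-011, 00-00, 1-101, 10-01, 1011-}

6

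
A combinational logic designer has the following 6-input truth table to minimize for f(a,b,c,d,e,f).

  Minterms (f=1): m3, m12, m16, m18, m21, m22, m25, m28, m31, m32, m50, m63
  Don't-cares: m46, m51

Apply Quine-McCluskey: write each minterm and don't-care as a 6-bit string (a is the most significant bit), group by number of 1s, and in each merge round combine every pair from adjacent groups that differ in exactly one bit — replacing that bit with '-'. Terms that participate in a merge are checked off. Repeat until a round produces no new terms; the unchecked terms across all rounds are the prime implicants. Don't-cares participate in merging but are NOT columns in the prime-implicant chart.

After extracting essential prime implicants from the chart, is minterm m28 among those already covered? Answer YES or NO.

YES

Round 0: 000011 001100✓ 010000✓ 010010✓ 010101 010110✓ 011001 011100✓ 011111✓ 100000 101110 110010✓ 110011✓ 111111✓
Round 1: -10010 -11111 0-1100 010-10 0100-0 11001-
PIs = {-10010, -11111, 0-1100, 000011, 010-10, 0100-0, 010101, 011001, 100000, 101110, 11001-}
Coverage chart:
  m3: 000011 ←essential
  m12: 0-1100 ←essential
  m16: 0100-0 ←essential
  m18: -10010,010-10,0100-0
  m21: 010101 ←essential
  m22: 010-10 ←essential
  m25: 011001 ←essential
  m28: 0-1100 ←essential
  m31: -11111 ←essential
  m32: 100000 ←essential
  m50: -10010,11001-
  m63: -11111 ←essential
Essential: -11111, 0-1100, 000011, 010-10, 0100-0, 010101, 011001, 100000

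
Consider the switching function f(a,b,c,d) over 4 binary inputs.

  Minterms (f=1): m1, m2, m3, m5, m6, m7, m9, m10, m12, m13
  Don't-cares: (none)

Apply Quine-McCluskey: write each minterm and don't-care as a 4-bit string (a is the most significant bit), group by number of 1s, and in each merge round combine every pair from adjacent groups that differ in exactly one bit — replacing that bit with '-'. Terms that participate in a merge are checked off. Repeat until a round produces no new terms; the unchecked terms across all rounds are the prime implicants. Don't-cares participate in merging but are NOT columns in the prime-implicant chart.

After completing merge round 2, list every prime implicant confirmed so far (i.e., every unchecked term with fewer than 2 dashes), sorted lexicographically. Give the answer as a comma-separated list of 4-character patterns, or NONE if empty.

Round 0: 0001✓ 0010✓ 0011✓ 0101✓ 0110✓ 0111✓ 1001✓ 1010✓ 1100✓ 1101✓
Round 1: -001✓ -010 -101✓ 0-01✓ 0-10✓ 0-11✓ 00-1✓ 001-✓ 01-1✓ 011-✓ 1-01✓ 110-
Round 2: --01 0--1 0-1-
PIs = {--01, -010, 0--1, 0-1-, 110-}

-010, 110-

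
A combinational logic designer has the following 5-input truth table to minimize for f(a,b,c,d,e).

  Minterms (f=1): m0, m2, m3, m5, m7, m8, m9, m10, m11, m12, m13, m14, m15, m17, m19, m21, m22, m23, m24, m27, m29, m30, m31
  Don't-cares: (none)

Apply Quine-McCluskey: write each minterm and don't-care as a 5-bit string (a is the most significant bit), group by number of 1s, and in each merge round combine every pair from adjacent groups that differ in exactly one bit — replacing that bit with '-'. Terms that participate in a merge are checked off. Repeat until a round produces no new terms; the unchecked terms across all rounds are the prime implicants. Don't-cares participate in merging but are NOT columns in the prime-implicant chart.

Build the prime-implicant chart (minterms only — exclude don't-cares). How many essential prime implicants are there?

size-2^0 implicants → 00000(✓)  00010(✓)  00011(✓)  00101(✓)  00111(✓)  01000(✓)  01001(✓)  01010(✓)  01011(✓)  01100(✓)  01101(✓)  01110(✓)  01111(✓)  10001(✓)  10011(✓)  10101(✓)  10110(✓)  10111(✓)  11000(✓)  11011(✓)  11101(✓)  11110(✓)  11111(✓)
size-2^1 implicants → -0011(✓)  -0101(✓)  -0111(✓)  -1000  -1011(✓)  -1101(✓)  -1110(✓)  -1111(✓)  0-000(✓)  0-010(✓)  0-011(✓)  0-101(✓)  0-111(✓)  00-11(✓)  000-0(✓)  0001-(✓)  001-1(✓)  01-00(✓)  01-01(✓)  01-10(✓)  01-11(✓)  010-0(✓)  010-1(✓)  0100-(✓)  0101-(✓)  011-0(✓)  011-1(✓)  0110-(✓)  0111-(✓)  1-011(✓)  1-101(✓)  1-110(✓)  1-111(✓)  10-01(✓)  10-11(✓)  100-1(✓)  101-1(✓)  1011-(✓)  11-11(✓)  111-1(✓)  1111-(✓)
size-2^2 implicants → --011(✓)  --101(✓)  --111(✓)  -0-11(✓)  -01-1(✓)  -1-11(✓)  -11-1(✓)  -111-  0--11(✓)  0-0-0  0-01-  0-1-1(✓)  01--0(✓)  01--1(✓)  01-0-(✓)  01-1-(✓)  010--(✓)  011--(✓)  1--11(✓)  1-1-1(✓)  1-11-  10--1
size-2^3 implicants → ---11  --1-1  01---
Unchecked terms (primes): ---11, --1-1, -1000, -111-, 0-0-0, 0-01-, 01---, 1-11-, 10--1
Minterm coverage:
  m0 ⊆ 0-0-0 [E]
  m2 ⊆ 0-0-0,0-01-
  m3 ⊆ ---11,0-01-
  m5 ⊆ --1-1 [E]
  m7 ⊆ ---11,--1-1
  m8 ⊆ -1000,0-0-0,01---
  m9 ⊆ 01--- [E]
  m10 ⊆ 0-0-0,0-01-,01---
  m11 ⊆ ---11,0-01-,01---
  m12 ⊆ 01--- [E]
  m13 ⊆ --1-1,01---
  m14 ⊆ -111-,01---
  m15 ⊆ ---11,--1-1,-111-,01---
  m17 ⊆ 10--1 [E]
  m19 ⊆ ---11,10--1
  m21 ⊆ --1-1,10--1
  m22 ⊆ 1-11- [E]
  m23 ⊆ ---11,--1-1,1-11-,10--1
  m24 ⊆ -1000 [E]
  m27 ⊆ ---11 [E]
  m29 ⊆ --1-1 [E]
  m30 ⊆ -111-,1-11-
  m31 ⊆ ---11,--1-1,-111-,1-11-
E = {---11, --1-1, -1000, 0-0-0, 01---, 1-11-, 10--1}

7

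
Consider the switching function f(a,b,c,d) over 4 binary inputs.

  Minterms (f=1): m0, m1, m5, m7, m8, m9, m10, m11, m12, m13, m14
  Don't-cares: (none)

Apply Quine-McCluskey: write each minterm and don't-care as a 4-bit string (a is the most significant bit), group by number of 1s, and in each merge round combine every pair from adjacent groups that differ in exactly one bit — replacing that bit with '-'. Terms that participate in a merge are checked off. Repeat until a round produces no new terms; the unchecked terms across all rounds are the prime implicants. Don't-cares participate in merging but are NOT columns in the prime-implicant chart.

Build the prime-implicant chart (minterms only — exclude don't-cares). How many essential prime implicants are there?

Round 0: 0000✓ 0001✓ 0101✓ 0111✓ 1000✓ 1001✓ 1010✓ 1011✓ 1100✓ 1101✓ 1110✓
Round 1: -000✓ -001✓ -101✓ 0-01✓ 000-✓ 01-1 1-00✓ 1-01✓ 1-10✓ 10-0✓ 10-1✓ 100-✓ 101-✓ 11-0✓ 110-✓
Round 2: --01 -00- 1--0 1-0- 10--
PIs = {--01, -00-, 01-1, 1--0, 1-0-, 10--}
Coverage chart:
  m0: -00- ←essential
  m1: --01,-00-
  m5: --01,01-1
  m7: 01-1 ←essential
  m8: -00-,1--0,1-0-,10--
  m9: --01,-00-,1-0-,10--
  m10: 1--0,10--
  m11: 10-- ←essential
  m12: 1--0,1-0-
  m13: --01,1-0-
  m14: 1--0 ←essential
Essential: -00-, 01-1, 1--0, 10--

4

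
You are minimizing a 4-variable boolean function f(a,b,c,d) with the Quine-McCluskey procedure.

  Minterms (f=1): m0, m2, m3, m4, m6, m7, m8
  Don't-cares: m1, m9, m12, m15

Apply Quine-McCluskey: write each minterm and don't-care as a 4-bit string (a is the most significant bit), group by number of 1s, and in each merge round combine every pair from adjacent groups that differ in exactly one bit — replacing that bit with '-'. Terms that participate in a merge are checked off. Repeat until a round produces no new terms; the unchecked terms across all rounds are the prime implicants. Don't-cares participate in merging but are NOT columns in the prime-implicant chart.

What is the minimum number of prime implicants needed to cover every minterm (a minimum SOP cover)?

2

Round 0: 0000✓ 0001✓ 0010✓ 0011✓ 0100✓ 0110✓ 0111✓ 1000✓ 1001✓ 1100✓ 1111✓
Round 1: -000✓ -001✓ -100✓ -111 0-00✓ 0-10✓ 0-11✓ 00-0✓ 00-1✓ 000-✓ 001-✓ 01-0✓ 011-✓ 1-00✓ 100-✓
Round 2: --00 -00- 0--0 0-1- 00--
PIs = {--00, -00-, -111, 0--0, 0-1-, 00--}
Coverage chart:
  m0: --00,-00-,0--0,00--
  m2: 0--0,0-1-,00--
  m3: 0-1-,00--
  m4: --00,0--0
  m6: 0--0,0-1-
  m7: -111,0-1-
  m8: --00,-00-
(no essential prime implicants)
Petrick residual → --00, 0-1-
Min cover (2 terms): c'd' + a'c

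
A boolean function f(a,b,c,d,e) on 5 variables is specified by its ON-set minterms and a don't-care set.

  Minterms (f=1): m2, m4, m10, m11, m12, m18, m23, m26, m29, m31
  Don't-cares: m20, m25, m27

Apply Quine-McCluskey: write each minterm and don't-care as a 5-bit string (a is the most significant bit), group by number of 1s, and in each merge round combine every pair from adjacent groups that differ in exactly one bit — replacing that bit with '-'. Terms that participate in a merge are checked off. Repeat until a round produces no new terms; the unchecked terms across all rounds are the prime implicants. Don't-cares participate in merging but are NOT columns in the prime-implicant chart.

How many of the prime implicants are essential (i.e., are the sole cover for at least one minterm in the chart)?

size-2^0 implicants → 00010(✓)  00100(✓)  01010(✓)  01011(✓)  01100(✓)  10010(✓)  10100(✓)  10111(✓)  11001(✓)  11010(✓)  11011(✓)  11101(✓)  11111(✓)
size-2^1 implicants → -0010(✓)  -0100  -1010(✓)  -1011(✓)  0-010(✓)  0-100  0101-(✓)  1-010(✓)  1-111  11-01(✓)  11-11(✓)  110-1(✓)  1101-(✓)  111-1(✓)
size-2^2 implicants → --010  -101-  11--1
Unchecked terms (primes): --010, -0100, -101-, 0-100, 1-111, 11--1
Minterm coverage:
  m2 ⊆ --010 [E]
  m4 ⊆ -0100,0-100
  m10 ⊆ --010,-101-
  m11 ⊆ -101- [E]
  m12 ⊆ 0-100 [E]
  m18 ⊆ --010 [E]
  m23 ⊆ 1-111 [E]
  m26 ⊆ --010,-101-
  m29 ⊆ 11--1 [E]
  m31 ⊆ 1-111,11--1
E = {--010, -101-, 0-100, 1-111, 11--1}

5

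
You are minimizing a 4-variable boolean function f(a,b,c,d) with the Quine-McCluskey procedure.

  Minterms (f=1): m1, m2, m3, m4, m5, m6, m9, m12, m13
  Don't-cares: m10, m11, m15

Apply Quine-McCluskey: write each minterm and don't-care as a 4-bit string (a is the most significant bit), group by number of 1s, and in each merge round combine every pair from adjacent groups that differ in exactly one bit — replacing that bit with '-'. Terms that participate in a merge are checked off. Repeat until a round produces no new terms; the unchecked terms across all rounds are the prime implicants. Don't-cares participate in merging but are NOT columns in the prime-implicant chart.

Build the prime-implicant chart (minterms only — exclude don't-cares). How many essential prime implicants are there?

1

Round 0: 0001✓ 0010✓ 0011✓ 0100✓ 0101✓ 0110✓ 1001✓ 1010✓ 1011✓ 1100✓ 1101✓ 1111✓
Round 1: -001✓ -010✓ -011✓ -100✓ -101✓ 0-01✓ 0-10 00-1✓ 001-✓ 01-0 010-✓ 1-01✓ 1-11✓ 10-1✓ 101-✓ 11-1✓ 110-✓
Round 2: --01 -0-1 -01- -10- 1--1
PIs = {--01, -0-1, -01-, -10-, 0-10, 01-0, 1--1}
Coverage chart:
  m1: --01,-0-1
  m2: -01-,0-10
  m3: -0-1,-01-
  m4: -10-,01-0
  m5: --01,-10-
  m6: 0-10,01-0
  m9: --01,-0-1,1--1
  m12: -10- ←essential
  m13: --01,-10-,1--1
Essential: -10-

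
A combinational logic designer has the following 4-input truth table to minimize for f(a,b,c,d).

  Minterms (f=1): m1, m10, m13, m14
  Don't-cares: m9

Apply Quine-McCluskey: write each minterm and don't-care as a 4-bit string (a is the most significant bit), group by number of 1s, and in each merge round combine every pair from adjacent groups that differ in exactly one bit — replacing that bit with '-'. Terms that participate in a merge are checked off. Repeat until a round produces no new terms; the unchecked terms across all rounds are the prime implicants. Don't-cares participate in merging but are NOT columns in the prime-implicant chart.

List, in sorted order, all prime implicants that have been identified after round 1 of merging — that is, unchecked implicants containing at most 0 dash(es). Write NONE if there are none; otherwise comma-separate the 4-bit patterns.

size-2^0 implicants → 0001(✓)  1001(✓)  1010(✓)  1101(✓)  1110(✓)
size-2^1 implicants → -001  1-01  1-10
Unchecked terms (primes): -001, 1-01, 1-10

NONE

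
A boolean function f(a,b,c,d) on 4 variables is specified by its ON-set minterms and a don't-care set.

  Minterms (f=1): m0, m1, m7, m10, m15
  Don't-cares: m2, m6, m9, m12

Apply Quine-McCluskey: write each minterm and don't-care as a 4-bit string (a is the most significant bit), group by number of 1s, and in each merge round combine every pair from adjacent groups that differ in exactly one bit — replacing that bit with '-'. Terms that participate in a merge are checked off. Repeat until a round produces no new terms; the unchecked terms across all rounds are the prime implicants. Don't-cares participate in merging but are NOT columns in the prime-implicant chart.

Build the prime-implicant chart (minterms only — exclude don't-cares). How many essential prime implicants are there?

size-2^0 implicants → 0000(✓)  0001(✓)  0010(✓)  0110(✓)  0111(✓)  1001(✓)  1010(✓)  1100  1111(✓)
size-2^1 implicants → -001  -010  -111  0-10  00-0  000-  011-
Unchecked terms (primes): -001, -010, -111, 0-10, 00-0, 000-, 011-, 1100
Minterm coverage:
  m0 ⊆ 00-0,000-
  m1 ⊆ -001,000-
  m7 ⊆ -111,011-
  m10 ⊆ -010 [E]
  m15 ⊆ -111 [E]
E = {-010, -111}

2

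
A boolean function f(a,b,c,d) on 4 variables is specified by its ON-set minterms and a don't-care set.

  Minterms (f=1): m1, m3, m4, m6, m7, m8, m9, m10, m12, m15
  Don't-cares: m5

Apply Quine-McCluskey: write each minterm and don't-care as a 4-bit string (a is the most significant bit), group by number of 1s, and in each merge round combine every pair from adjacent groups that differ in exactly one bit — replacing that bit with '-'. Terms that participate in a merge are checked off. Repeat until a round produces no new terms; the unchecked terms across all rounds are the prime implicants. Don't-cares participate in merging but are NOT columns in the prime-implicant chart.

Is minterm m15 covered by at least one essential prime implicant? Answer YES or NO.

[col 0] 0001*, 0011*, 0100*, 0101*, 0110*, 0111*, 1000*, 1001*, 1010*, 1100*, 1111*
[col 1] -001, -100, -111, 0-01*, 0-11*, 00-1*, 01-0*, 01-1*, 010-*, 011-*, 1-00, 10-0, 100-
[col 2] 0--1, 01--
Prime implicants: -001, -100, -111, 0--1, 01--, 1-00, 10-0, 100-
PI chart (minterm → PIs covering it):
  1 | -001,0--1
  3 | 0--1  (sole → essential)
  4 | -100,01--
  6 | 01--  (sole → essential)
  7 | -111,0--1,01--
  8 | 1-00,10-0,100-
  9 | -001,100-
  10 | 10-0  (sole → essential)
  12 | -100,1-00
  15 | -111  (sole → essential)
Essential prime implicants: -111, 0--1, 01--, 10-0

YES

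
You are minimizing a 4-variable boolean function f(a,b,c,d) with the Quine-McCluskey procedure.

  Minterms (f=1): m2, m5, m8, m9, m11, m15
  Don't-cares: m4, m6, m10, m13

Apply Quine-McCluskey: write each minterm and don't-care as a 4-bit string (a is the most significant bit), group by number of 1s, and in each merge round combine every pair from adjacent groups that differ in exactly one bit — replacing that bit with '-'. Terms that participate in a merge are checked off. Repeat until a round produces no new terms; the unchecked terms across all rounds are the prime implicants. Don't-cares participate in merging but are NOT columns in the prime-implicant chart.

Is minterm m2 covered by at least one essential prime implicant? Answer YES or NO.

size-2^0 implicants → 0010(✓)  0100(✓)  0101(✓)  0110(✓)  1000(✓)  1001(✓)  1010(✓)  1011(✓)  1101(✓)  1111(✓)
size-2^1 implicants → -010  -101  0-10  01-0  010-  1-01(✓)  1-11(✓)  10-0(✓)  10-1(✓)  100-(✓)  101-(✓)  11-1(✓)
size-2^2 implicants → 1--1  10--
Unchecked terms (primes): -010, -101, 0-10, 01-0, 010-, 1--1, 10--
Minterm coverage:
  m2 ⊆ -010,0-10
  m5 ⊆ -101,010-
  m8 ⊆ 10-- [E]
  m9 ⊆ 1--1,10--
  m11 ⊆ 1--1,10--
  m15 ⊆ 1--1 [E]
E = {1--1, 10--}

NO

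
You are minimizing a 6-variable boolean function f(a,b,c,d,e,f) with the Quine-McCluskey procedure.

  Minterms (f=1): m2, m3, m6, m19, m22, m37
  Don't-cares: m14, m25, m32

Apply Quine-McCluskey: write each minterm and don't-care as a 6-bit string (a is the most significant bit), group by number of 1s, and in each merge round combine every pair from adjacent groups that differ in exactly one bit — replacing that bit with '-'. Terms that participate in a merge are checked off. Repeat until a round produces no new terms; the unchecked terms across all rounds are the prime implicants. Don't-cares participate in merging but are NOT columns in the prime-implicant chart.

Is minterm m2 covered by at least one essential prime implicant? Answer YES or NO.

size-2^0 implicants → 000010(✓)  000011(✓)  000110(✓)  001110(✓)  010011(✓)  010110(✓)  011001  100000  100101
size-2^1 implicants → 0-0011  0-0110  00-110  000-10  00001-
Unchecked terms (primes): 0-0011, 0-0110, 00-110, 000-10, 00001-, 011001, 100000, 100101
Minterm coverage:
  m2 ⊆ 000-10,00001-
  m3 ⊆ 0-0011,00001-
  m6 ⊆ 0-0110,00-110,000-10
  m19 ⊆ 0-0011 [E]
  m22 ⊆ 0-0110 [E]
  m37 ⊆ 100101 [E]
E = {0-0011, 0-0110, 100101}

NO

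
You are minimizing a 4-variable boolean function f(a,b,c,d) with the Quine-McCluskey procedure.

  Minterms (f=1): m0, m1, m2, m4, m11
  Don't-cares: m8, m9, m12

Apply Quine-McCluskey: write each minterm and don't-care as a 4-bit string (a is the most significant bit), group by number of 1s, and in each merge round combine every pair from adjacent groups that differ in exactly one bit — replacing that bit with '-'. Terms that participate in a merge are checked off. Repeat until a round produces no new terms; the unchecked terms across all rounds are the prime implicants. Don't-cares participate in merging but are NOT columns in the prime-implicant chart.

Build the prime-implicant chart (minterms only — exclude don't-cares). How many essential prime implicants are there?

4

[col 0] 0000*, 0001*, 0010*, 0100*, 1000*, 1001*, 1011*, 1100*
[col 1] -000*, -001*, -100*, 0-00*, 00-0, 000-*, 1-00*, 10-1, 100-*
[col 2] --00, -00-
Prime implicants: --00, -00-, 00-0, 10-1
PI chart (minterm → PIs covering it):
  0 | --00,-00-,00-0
  1 | -00-  (sole → essential)
  2 | 00-0  (sole → essential)
  4 | --00  (sole → essential)
  11 | 10-1  (sole → essential)
Essential prime implicants: --00, -00-, 00-0, 10-1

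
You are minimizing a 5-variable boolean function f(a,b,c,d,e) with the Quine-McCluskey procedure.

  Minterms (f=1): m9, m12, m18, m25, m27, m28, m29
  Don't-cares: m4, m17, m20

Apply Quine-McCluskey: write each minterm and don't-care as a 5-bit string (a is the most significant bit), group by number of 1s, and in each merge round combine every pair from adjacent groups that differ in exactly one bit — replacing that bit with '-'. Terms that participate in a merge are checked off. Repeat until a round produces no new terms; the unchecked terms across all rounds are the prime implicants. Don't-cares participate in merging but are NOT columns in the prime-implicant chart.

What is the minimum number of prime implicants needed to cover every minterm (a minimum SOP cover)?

[col 0] 00100*, 01001*, 01100*, 10001*, 10010, 10100*, 11001*, 11011*, 11100*, 11101*
[col 1] -0100*, -1001, -1100*, 0-100*, 1-001, 1-100*, 11-01, 110-1, 1110-
[col 2] --100
Prime implicants: --100, -1001, 1-001, 10010, 11-01, 110-1, 1110-
PI chart (minterm → PIs covering it):
  9 | -1001  (sole → essential)
  12 | --100  (sole → essential)
  18 | 10010  (sole → essential)
  25 | -1001,1-001,11-01,110-1
  27 | 110-1  (sole → essential)
  28 | --100,1110-
  29 | 11-01,1110-
Essential prime implicants: --100, -1001, 10010, 110-1
Petrick residual → 11-01
Minimum SOP uses 5 PIs: cd'e' + bc'd'e + ab'c'de' + abd'e + abc'e

5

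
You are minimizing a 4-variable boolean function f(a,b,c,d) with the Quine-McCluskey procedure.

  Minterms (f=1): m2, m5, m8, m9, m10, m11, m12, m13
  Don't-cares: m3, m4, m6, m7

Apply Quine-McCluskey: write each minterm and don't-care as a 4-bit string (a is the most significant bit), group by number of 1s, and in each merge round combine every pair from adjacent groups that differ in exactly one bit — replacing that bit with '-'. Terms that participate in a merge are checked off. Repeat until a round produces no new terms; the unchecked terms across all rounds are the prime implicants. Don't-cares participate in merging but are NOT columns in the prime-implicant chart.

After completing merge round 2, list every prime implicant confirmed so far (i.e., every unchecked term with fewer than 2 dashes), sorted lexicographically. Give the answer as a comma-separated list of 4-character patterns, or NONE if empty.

[col 0] 0010*, 0011*, 0100*, 0101*, 0110*, 0111*, 1000*, 1001*, 1010*, 1011*, 1100*, 1101*
[col 1] -010*, -011*, -100*, -101*, 0-10*, 0-11*, 001-*, 01-0*, 01-1*, 010-*, 011-*, 1-00*, 1-01*, 10-0*, 10-1*, 100-*, 101-*, 110-*
[col 2] -01-, -10-, 0-1-, 01--, 1-0-, 10--
Prime implicants: -01-, -10-, 0-1-, 01--, 1-0-, 10--

NONE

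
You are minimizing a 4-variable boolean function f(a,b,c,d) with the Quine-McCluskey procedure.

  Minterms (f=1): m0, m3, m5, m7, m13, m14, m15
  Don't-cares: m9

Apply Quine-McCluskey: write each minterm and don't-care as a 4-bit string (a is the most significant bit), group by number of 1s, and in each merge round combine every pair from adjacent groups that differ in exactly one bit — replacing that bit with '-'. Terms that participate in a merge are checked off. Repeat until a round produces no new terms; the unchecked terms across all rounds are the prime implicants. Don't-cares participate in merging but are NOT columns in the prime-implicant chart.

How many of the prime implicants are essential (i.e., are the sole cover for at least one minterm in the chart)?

4

size-2^0 implicants → 0000  0011(✓)  0101(✓)  0111(✓)  1001(✓)  1101(✓)  1110(✓)  1111(✓)
size-2^1 implicants → -101(✓)  -111(✓)  0-11  01-1(✓)  1-01  11-1(✓)  111-
size-2^2 implicants → -1-1
Unchecked terms (primes): -1-1, 0-11, 0000, 1-01, 111-
Minterm coverage:
  m0 ⊆ 0000 [E]
  m3 ⊆ 0-11 [E]
  m5 ⊆ -1-1 [E]
  m7 ⊆ -1-1,0-11
  m13 ⊆ -1-1,1-01
  m14 ⊆ 111- [E]
  m15 ⊆ -1-1,111-
E = {-1-1, 0-11, 0000, 111-}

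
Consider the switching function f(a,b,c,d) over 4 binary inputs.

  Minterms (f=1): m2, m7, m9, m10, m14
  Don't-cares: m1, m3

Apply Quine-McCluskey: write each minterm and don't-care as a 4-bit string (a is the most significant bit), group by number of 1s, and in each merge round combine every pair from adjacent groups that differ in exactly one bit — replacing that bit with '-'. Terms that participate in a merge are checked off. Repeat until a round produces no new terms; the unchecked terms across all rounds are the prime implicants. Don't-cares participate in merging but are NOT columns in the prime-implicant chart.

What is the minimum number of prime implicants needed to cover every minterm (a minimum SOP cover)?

size-2^0 implicants → 0001(✓)  0010(✓)  0011(✓)  0111(✓)  1001(✓)  1010(✓)  1110(✓)
size-2^1 implicants → -001  -010  0-11  00-1  001-  1-10
Unchecked terms (primes): -001, -010, 0-11, 00-1, 001-, 1-10
Minterm coverage:
  m2 ⊆ -010,001-
  m7 ⊆ 0-11 [E]
  m9 ⊆ -001 [E]
  m10 ⊆ -010,1-10
  m14 ⊆ 1-10 [E]
E = {-001, 0-11, 1-10}
Petrick residual → -010
Cover = b'c'd + b'cd' + a'cd + acd'  |cover|=4

4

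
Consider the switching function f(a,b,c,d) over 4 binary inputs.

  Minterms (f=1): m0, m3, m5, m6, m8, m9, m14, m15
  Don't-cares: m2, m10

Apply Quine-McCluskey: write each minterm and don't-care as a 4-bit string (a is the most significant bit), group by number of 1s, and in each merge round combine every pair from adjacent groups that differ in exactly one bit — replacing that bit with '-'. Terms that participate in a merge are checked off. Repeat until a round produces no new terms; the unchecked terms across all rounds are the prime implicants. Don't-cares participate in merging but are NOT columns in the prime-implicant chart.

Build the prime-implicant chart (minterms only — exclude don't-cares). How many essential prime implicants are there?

[col 0] 0000*, 0010*, 0011*, 0101, 0110*, 1000*, 1001*, 1010*, 1110*, 1111*
[col 1] -000*, -010*, -110*, 0-10*, 00-0*, 001-, 1-10*, 10-0*, 100-, 111-
[col 2] --10, -0-0
Prime implicants: --10, -0-0, 001-, 0101, 100-, 111-
PI chart (minterm → PIs covering it):
  0 | -0-0  (sole → essential)
  3 | 001-  (sole → essential)
  5 | 0101  (sole → essential)
  6 | --10  (sole → essential)
  8 | -0-0,100-
  9 | 100-  (sole → essential)
  14 | --10,111-
  15 | 111-  (sole → essential)
Essential prime implicants: --10, -0-0, 001-, 0101, 100-, 111-

6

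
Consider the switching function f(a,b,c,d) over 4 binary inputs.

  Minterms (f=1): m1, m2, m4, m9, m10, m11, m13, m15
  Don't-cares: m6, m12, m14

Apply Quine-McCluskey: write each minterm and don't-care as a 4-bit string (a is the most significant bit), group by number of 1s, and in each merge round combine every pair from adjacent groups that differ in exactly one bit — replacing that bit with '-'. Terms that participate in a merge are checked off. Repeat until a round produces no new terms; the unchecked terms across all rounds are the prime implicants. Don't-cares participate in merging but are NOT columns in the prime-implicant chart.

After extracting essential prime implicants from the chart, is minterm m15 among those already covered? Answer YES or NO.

NO

size-2^0 implicants → 0001(✓)  0010(✓)  0100(✓)  0110(✓)  1001(✓)  1010(✓)  1011(✓)  1100(✓)  1101(✓)  1110(✓)  1111(✓)
size-2^1 implicants → -001  -010(✓)  -100(✓)  -110(✓)  0-10(✓)  01-0(✓)  1-01(✓)  1-10(✓)  1-11(✓)  10-1(✓)  101-(✓)  11-0(✓)  11-1(✓)  110-(✓)  111-(✓)
size-2^2 implicants → --10  -1-0  1--1  1-1-  11--
Unchecked terms (primes): --10, -001, -1-0, 1--1, 1-1-, 11--
Minterm coverage:
  m1 ⊆ -001 [E]
  m2 ⊆ --10 [E]
  m4 ⊆ -1-0 [E]
  m9 ⊆ -001,1--1
  m10 ⊆ --10,1-1-
  m11 ⊆ 1--1,1-1-
  m13 ⊆ 1--1,11--
  m15 ⊆ 1--1,1-1-,11--
E = {--10, -001, -1-0}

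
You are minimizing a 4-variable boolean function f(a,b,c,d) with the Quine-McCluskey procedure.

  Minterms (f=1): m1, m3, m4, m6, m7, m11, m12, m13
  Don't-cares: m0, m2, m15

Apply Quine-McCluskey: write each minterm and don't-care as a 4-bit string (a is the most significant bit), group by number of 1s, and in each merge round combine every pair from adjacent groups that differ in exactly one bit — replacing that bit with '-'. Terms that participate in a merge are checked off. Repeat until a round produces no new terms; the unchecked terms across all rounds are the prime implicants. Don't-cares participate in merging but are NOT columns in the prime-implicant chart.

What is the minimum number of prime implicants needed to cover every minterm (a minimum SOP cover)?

[col 0] 0000*, 0001*, 0010*, 0011*, 0100*, 0110*, 0111*, 1011*, 1100*, 1101*, 1111*
[col 1] -011*, -100, -111*, 0-00*, 0-10*, 0-11*, 00-0*, 00-1*, 000-*, 001-*, 01-0*, 011-*, 1-11*, 11-1, 110-
[col 2] --11, 0--0, 0-1-, 00--
Prime implicants: --11, -100, 0--0, 0-1-, 00--, 11-1, 110-
PI chart (minterm → PIs covering it):
  1 | 00--  (sole → essential)
  3 | --11,0-1-,00--
  4 | -100,0--0
  6 | 0--0,0-1-
  7 | --11,0-1-
  11 | --11  (sole → essential)
  12 | -100,110-
  13 | 11-1,110-
Essential prime implicants: --11, 00--
Petrick residual → 0--0, 110-
Minimum SOP uses 4 PIs: cd + a'd' + a'b' + abc'

4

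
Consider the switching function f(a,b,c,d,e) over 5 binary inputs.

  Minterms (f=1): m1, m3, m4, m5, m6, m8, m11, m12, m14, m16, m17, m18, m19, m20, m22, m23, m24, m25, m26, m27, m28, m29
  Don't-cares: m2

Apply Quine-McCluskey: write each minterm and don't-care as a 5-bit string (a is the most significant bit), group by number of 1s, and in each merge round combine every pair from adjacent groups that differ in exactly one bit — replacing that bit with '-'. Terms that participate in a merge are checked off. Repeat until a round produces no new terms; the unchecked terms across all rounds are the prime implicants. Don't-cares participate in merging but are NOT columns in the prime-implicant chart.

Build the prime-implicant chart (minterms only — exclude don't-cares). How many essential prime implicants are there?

Round 0: 00001✓ 00010✓ 00011✓ 00100✓ 00101✓ 00110✓ 01000✓ 01011✓ 01100✓ 01110✓ 10000✓ 10001✓ 10010✓ 10011✓ 10100✓ 10110✓ 10111✓ 11000✓ 11001✓ 11010✓ 11011✓ 11100✓ 11101✓
Round 1: -0001✓ -0010✓ -0011✓ -0100✓ -0110✓ -1000✓ -1011✓ -1100✓ 0-011✓ 0-100✓ 0-110✓ 00-01 00-10✓ 000-1✓ 0001-✓ 001-0✓ 0010- 01-00✓ 011-0✓ 1-000✓ 1-001✓ 1-010✓ 1-011✓ 1-100✓ 10-00✓ 10-10✓ 10-11✓ 100-0✓ 100-1✓ 1000-✓ 1001-✓ 101-0✓ 1011-✓ 11-00✓ 11-01✓ 110-0✓ 110-1✓ 1100-✓ 1101-✓ 1110-✓
Round 2: --011 --100 -0-10 -00-1 -001- -01-0 -1-00 0-1-0 1--00 1-0-0✓ 1-0-1✓ 1-00-✓ 1-01-✓ 10--0 10-1- 100--✓ 11-0- 110--✓
Round 3: 1-0--
PIs = {--011, --100, -0-10, -00-1, -001-, -01-0, -1-00, 0-1-0, 00-01, 0010-, 1--00, 1-0--, 10--0, 10-1-, 11-0-}
Coverage chart:
  m1: -00-1,00-01
  m3: --011,-00-1,-001-
  m4: --100,-01-0,0-1-0,0010-
  m5: 00-01,0010-
  m6: -0-10,-01-0,0-1-0
  m8: -1-00 ←essential
  m11: --011 ←essential
  m12: --100,-1-00,0-1-0
  m14: 0-1-0 ←essential
  m16: 1--00,1-0--,10--0
  m17: -00-1,1-0--
  m18: -0-10,-001-,1-0--,10--0,10-1-
  m19: --011,-00-1,-001-,1-0--,10-1-
  m20: --100,-01-0,1--00,10--0
  m22: -0-10,-01-0,10--0,10-1-
  m23: 10-1- ←essential
  m24: -1-00,1--00,1-0--,11-0-
  m25: 1-0--,11-0-
  m26: 1-0-- ←essential
  m27: --011,1-0--
  m28: --100,-1-00,1--00,11-0-
  m29: 11-0- ←essential
Essential: --011, -1-00, 0-1-0, 1-0--, 10-1-, 11-0-

6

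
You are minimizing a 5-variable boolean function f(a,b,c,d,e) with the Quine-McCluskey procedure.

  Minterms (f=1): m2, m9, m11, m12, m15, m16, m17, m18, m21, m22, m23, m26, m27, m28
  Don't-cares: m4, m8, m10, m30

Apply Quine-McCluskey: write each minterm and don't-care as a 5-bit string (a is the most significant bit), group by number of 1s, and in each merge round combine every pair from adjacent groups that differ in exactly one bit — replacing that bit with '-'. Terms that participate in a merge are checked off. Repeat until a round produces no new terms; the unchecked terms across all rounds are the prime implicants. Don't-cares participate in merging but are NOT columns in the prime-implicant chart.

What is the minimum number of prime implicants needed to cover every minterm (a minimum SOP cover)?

8

size-2^0 implicants → 00010(✓)  00100(✓)  01000(✓)  01001(✓)  01010(✓)  01011(✓)  01100(✓)  01111(✓)  10000(✓)  10001(✓)  10010(✓)  10101(✓)  10110(✓)  10111(✓)  11010(✓)  11011(✓)  11100(✓)  11110(✓)
size-2^1 implicants → -0010(✓)  -1010(✓)  -1011(✓)  -1100  0-010(✓)  0-100  01-00  01-11  010-0(✓)  010-1(✓)  0100-(✓)  0101-(✓)  1-010(✓)  1-110(✓)  10-01  10-10(✓)  100-0  1000-  101-1  1011-  11-10(✓)  1101-(✓)  111-0
size-2^2 implicants → --010  -101-  010--  1--10
Unchecked terms (primes): --010, -101-, -1100, 0-100, 01-00, 01-11, 010--, 1--10, 10-01, 100-0, 1000-, 101-1, 1011-, 111-0
Minterm coverage:
  m2 ⊆ --010 [E]
  m9 ⊆ 010-- [E]
  m11 ⊆ -101-,01-11,010--
  m12 ⊆ -1100,0-100,01-00
  m15 ⊆ 01-11 [E]
  m16 ⊆ 100-0,1000-
  m17 ⊆ 10-01,1000-
  m18 ⊆ --010,1--10,100-0
  m21 ⊆ 10-01,101-1
  m22 ⊆ 1--10,1011-
  m23 ⊆ 101-1,1011-
  m26 ⊆ --010,-101-,1--10
  m27 ⊆ -101- [E]
  m28 ⊆ -1100,111-0
E = {--010, -101-, 01-11, 010--}
Petrick residual → -1100, 1--10, 1000-, 101-1
Cover = c'de' + bc'd + bcd'e' + a'bde + a'bc' + ade' + ab'c'd' + ab'ce  |cover|=8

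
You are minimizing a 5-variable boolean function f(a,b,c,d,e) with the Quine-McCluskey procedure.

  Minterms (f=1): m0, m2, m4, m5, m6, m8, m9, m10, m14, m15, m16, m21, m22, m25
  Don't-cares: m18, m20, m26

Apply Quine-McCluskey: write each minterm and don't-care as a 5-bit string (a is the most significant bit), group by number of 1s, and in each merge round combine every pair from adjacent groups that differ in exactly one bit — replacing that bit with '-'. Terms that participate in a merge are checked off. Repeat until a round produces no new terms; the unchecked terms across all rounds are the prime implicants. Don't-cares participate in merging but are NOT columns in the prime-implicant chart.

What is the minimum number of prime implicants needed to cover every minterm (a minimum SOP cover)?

5

[col 0] 00000*, 00010*, 00100*, 00101*, 00110*, 01000*, 01001*, 01010*, 01110*, 01111*, 10000*, 10010*, 10100*, 10101*, 10110*, 11001*, 11010*
[col 1] -0000*, -0010*, -0100*, -0101*, -0110*, -1001, -1010*, 0-000*, 0-010*, 0-110*, 00-00*, 00-10*, 000-0*, 001-0*, 0010-*, 01-10*, 010-0*, 0100-, 0111-, 1-010*, 10-00*, 10-10*, 100-0*, 101-0*, 1010-*
[col 2] --010, -0-00*, -0-10*, -00-0*, -01-0*, -010-, 0--10, 0-0-0, 00--0*, 10--0*
[col 3] -0--0
Prime implicants: --010, -0--0, -010-, -1001, 0--10, 0-0-0, 0100-, 0111-
PI chart (minterm → PIs covering it):
  0 | -0--0,0-0-0
  2 | --010,-0--0,0--10,0-0-0
  4 | -0--0,-010-
  5 | -010-  (sole → essential)
  6 | -0--0,0--10
  8 | 0-0-0,0100-
  9 | -1001,0100-
  10 | --010,0--10,0-0-0
  14 | 0--10,0111-
  15 | 0111-  (sole → essential)
  16 | -0--0  (sole → essential)
  21 | -010-  (sole → essential)
  22 | -0--0  (sole → essential)
  25 | -1001  (sole → essential)
Essential prime implicants: -0--0, -010-, -1001, 0111-
Petrick residual → 0-0-0
Minimum SOP uses 5 PIs: b'e' + b'cd' + bc'd'e + a'c'e' + a'bcd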